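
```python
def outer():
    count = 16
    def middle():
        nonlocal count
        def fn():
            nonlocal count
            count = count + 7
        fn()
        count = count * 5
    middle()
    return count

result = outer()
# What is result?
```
115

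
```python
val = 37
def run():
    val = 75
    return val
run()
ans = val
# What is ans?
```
37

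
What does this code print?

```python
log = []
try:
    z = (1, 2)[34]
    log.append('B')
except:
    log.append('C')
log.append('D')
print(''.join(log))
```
CD

Exception raised in try, caught by bare except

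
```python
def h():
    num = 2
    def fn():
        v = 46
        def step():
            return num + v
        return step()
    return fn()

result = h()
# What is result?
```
48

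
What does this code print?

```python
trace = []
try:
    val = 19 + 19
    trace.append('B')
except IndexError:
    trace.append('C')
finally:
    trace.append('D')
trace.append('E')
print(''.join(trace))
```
BDE

finally runs after normal execution too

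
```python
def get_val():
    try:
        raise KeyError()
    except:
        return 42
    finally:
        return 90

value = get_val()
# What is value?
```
90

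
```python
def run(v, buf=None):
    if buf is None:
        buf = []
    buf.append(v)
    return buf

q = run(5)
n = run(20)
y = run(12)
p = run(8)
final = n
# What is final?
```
[20]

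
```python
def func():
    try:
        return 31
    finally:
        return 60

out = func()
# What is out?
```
60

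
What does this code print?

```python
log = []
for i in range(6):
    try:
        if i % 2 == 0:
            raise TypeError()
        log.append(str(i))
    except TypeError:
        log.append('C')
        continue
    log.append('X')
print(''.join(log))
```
C1XC3XC5X

continue in except skips rest of loop body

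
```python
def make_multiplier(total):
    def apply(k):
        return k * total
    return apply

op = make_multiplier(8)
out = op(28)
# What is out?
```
224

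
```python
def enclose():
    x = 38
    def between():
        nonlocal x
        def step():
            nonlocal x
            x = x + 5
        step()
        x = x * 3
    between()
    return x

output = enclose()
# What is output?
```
129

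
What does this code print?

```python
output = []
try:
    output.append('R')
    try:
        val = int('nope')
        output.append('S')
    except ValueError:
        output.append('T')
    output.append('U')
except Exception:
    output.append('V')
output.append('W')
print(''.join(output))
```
RTUW

Inner exception caught by inner handler, outer continues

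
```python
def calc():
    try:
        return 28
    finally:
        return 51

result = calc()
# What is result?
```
51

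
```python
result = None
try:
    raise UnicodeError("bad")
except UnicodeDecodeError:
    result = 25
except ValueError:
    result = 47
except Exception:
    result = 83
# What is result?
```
47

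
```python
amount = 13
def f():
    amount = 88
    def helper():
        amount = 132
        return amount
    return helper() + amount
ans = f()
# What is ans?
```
220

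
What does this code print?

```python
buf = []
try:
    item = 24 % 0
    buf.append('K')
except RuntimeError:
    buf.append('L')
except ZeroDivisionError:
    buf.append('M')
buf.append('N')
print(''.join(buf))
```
MN

ZeroDivisionError is caught by its specific handler, not RuntimeError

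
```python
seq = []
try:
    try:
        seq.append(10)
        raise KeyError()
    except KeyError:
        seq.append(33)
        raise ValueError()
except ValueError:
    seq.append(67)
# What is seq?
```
[10, 33, 67]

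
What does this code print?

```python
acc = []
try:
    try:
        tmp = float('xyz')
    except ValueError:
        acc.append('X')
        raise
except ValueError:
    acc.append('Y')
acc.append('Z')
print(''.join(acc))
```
XYZ

raise without argument re-raises current exception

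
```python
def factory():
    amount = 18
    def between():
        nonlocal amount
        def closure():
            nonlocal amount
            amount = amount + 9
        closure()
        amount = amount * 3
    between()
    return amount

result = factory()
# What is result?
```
81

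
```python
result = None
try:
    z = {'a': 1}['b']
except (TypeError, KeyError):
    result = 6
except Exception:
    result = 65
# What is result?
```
6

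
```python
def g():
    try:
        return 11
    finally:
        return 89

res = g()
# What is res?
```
89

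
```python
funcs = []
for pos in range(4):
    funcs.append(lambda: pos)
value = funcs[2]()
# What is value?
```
3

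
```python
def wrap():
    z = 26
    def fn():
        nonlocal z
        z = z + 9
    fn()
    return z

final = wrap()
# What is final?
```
35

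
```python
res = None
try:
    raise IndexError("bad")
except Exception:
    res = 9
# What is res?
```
9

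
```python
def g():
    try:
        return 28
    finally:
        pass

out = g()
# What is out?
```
28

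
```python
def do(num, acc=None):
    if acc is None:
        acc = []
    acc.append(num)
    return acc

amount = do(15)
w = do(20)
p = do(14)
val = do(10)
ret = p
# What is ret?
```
[14]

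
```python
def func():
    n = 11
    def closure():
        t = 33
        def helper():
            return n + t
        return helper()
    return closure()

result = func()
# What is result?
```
44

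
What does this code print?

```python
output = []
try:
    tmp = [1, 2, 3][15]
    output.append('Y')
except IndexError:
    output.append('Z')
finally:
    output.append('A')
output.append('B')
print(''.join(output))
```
ZAB

finally always runs, even after exception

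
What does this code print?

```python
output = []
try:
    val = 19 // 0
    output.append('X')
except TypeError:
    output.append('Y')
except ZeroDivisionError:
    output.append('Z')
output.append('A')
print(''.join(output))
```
ZA

ZeroDivisionError is caught by its specific handler, not TypeError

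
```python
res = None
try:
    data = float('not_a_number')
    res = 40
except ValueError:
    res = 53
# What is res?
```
53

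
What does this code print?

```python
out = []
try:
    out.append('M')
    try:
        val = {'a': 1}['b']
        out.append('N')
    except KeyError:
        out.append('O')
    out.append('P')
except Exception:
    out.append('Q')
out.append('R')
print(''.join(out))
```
MOPR

Inner exception caught by inner handler, outer continues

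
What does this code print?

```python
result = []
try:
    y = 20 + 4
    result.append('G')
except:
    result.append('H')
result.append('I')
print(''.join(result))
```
GI

No exception, try block completes normally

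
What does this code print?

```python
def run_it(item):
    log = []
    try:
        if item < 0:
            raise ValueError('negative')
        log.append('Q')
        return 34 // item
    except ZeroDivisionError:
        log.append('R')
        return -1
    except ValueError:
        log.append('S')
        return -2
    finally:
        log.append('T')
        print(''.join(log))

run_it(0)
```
QRT

item=0 causes ZeroDivisionError, caught, finally prints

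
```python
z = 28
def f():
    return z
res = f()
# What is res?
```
28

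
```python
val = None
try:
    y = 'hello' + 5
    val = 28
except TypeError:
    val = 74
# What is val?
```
74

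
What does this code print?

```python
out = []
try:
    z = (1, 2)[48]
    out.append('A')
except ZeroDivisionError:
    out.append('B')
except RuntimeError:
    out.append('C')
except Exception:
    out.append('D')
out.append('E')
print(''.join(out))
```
DE

IndexError not specifically caught, falls to Exception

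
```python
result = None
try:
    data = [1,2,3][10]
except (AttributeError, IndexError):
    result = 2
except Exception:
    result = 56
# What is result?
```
2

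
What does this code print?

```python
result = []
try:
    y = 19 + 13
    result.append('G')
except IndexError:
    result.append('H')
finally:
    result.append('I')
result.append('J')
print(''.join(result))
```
GIJ

finally runs after normal execution too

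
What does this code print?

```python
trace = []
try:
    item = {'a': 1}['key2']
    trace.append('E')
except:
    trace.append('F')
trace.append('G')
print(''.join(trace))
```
FG

Exception raised in try, caught by bare except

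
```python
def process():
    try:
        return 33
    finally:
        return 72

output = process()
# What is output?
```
72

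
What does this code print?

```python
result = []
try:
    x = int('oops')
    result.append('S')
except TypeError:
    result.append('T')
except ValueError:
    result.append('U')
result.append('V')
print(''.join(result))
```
UV

ValueError is caught by its specific handler, not TypeError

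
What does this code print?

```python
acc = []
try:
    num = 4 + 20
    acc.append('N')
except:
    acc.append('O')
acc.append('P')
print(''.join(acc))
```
NP

No exception, try block completes normally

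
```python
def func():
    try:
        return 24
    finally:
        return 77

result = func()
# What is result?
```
77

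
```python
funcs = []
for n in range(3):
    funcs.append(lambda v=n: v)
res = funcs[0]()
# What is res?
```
0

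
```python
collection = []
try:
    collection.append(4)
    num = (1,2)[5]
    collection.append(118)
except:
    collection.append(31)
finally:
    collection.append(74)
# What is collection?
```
[4, 31, 74]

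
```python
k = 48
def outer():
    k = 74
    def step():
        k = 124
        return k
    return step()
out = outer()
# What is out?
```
124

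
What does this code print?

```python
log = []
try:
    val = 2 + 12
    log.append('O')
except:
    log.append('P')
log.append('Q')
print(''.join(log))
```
OQ

No exception, try block completes normally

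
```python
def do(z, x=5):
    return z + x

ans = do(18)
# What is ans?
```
23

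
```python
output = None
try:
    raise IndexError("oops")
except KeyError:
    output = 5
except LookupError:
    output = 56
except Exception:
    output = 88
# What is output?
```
56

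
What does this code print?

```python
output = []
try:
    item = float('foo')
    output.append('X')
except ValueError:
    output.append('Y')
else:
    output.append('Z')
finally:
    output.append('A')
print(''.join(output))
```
YA

Exception: except runs, else skipped, finally runs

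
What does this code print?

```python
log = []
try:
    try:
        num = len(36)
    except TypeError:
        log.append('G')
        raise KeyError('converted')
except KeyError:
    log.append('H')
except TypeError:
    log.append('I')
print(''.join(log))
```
GH

New KeyError raised, caught by outer KeyError handler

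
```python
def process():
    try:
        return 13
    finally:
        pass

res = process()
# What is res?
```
13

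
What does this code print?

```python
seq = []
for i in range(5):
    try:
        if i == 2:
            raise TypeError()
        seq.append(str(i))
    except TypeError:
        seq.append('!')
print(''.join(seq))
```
01!34

Exception on i=2 caught, loop continues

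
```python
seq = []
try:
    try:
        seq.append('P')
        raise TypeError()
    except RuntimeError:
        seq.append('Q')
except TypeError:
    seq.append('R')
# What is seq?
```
['P', 'R']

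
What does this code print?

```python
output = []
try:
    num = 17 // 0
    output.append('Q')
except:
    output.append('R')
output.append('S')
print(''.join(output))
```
RS

Exception raised in try, caught by bare except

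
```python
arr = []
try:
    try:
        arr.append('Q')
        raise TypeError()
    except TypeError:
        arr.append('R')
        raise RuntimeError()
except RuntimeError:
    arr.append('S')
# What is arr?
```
['Q', 'R', 'S']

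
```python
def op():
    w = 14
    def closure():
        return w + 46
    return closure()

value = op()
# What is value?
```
60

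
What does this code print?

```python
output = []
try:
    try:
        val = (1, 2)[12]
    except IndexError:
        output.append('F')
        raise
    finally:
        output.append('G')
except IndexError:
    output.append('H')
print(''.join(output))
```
FGH

finally runs before re-raised exception propagates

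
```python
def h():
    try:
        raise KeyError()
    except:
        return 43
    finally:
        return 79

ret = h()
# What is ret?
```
79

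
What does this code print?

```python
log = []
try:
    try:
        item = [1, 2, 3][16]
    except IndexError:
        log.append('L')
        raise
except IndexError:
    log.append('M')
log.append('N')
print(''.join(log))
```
LMN

raise without argument re-raises current exception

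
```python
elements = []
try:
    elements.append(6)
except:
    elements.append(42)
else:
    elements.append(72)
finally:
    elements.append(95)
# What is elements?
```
[6, 72, 95]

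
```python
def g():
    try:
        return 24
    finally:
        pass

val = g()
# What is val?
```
24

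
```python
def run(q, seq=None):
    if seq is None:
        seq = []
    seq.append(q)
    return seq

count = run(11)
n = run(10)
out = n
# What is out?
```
[10]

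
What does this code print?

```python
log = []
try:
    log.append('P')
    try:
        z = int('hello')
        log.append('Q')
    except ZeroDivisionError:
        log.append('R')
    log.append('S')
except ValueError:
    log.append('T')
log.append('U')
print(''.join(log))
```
PTU

Inner handler doesn't match, propagates to outer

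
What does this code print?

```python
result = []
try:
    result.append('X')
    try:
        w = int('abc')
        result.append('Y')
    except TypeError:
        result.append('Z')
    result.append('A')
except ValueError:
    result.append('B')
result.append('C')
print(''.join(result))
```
XBC

Inner handler doesn't match, propagates to outer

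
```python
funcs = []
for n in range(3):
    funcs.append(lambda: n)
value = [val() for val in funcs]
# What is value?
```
[2, 2, 2]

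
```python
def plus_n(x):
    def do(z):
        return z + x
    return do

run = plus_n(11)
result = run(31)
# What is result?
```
42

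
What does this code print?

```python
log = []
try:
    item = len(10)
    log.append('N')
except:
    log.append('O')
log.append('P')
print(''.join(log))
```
OP

Exception raised in try, caught by bare except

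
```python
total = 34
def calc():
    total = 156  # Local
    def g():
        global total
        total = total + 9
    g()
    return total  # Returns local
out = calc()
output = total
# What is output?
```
43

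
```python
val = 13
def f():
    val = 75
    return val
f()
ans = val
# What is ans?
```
13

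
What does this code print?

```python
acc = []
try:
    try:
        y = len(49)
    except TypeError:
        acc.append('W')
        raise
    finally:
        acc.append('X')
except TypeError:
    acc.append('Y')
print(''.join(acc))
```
WXY

finally runs before re-raised exception propagates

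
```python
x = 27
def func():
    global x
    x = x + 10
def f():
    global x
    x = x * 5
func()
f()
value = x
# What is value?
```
185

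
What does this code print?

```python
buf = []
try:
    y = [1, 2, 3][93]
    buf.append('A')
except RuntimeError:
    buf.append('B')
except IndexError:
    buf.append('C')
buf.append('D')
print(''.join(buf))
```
CD

IndexError is caught by its specific handler, not RuntimeError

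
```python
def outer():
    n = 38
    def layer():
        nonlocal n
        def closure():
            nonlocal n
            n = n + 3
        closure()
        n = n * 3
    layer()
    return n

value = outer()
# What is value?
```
123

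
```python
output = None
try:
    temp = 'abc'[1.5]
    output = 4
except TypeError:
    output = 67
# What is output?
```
67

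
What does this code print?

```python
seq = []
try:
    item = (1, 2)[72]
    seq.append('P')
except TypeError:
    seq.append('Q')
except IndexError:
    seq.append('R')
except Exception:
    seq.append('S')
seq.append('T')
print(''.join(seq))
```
RT

IndexError matches before generic Exception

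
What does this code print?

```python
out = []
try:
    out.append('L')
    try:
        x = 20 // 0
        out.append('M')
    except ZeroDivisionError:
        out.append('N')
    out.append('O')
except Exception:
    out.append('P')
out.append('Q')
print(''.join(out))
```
LNOQ

Inner exception caught by inner handler, outer continues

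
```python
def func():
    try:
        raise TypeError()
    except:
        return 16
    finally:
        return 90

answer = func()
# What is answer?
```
90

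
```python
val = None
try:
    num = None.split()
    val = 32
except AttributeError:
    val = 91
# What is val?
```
91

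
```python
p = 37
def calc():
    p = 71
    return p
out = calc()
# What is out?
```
71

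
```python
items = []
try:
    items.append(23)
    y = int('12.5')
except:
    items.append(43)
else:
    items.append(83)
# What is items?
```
[23, 43]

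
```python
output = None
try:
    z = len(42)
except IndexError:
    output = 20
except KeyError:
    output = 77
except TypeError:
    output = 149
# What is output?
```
149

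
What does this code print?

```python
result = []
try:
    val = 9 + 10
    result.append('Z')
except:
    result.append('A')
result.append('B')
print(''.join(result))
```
ZB

No exception, try block completes normally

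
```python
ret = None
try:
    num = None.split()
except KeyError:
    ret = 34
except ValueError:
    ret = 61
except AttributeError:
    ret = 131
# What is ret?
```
131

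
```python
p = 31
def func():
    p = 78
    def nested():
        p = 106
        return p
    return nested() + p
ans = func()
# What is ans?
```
184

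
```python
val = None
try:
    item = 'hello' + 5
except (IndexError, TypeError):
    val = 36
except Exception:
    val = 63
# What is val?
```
36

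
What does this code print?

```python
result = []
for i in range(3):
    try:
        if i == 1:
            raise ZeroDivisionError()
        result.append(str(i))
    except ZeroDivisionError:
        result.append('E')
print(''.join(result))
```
0E2

Exception on i=1 caught, loop continues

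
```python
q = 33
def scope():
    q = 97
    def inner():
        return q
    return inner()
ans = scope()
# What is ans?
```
97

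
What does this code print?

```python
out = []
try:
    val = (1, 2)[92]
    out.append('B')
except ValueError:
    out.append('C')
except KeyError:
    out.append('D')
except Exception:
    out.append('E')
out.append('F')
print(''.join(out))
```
EF

IndexError not specifically caught, falls to Exception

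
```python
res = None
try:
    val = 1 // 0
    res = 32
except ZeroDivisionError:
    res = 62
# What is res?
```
62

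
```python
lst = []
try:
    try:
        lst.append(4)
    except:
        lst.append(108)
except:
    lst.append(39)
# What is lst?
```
[4]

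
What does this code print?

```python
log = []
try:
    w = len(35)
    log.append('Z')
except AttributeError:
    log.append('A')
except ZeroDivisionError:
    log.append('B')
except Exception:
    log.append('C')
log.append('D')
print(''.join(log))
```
CD

TypeError not specifically caught, falls to Exception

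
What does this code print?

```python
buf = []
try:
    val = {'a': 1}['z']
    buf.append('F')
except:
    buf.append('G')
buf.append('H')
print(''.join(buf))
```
GH

Exception raised in try, caught by bare except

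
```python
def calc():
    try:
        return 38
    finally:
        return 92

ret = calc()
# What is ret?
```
92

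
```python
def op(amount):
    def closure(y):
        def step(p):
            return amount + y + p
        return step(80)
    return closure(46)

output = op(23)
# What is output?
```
149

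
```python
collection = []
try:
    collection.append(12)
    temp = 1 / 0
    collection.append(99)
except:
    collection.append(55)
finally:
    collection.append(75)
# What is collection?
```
[12, 55, 75]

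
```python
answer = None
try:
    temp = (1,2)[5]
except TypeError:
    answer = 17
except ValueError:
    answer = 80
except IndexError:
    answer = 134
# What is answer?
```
134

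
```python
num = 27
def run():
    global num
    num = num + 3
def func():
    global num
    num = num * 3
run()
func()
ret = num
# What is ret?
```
90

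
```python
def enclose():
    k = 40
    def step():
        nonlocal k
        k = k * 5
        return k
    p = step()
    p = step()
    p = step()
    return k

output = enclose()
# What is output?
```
5000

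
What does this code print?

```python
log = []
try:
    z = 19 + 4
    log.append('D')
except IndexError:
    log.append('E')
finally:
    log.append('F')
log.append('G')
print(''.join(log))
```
DFG

finally runs after normal execution too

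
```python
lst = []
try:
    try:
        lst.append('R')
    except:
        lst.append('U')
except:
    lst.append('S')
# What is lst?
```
['R']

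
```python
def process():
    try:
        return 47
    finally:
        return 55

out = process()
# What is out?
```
55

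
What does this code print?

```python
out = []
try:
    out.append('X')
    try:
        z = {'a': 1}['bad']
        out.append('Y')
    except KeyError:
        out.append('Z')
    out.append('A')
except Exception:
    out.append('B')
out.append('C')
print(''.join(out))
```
XZAC

Inner exception caught by inner handler, outer continues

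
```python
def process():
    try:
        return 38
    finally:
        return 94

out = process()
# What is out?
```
94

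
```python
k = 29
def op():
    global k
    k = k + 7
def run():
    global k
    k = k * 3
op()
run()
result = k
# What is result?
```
108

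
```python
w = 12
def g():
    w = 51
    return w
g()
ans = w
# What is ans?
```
12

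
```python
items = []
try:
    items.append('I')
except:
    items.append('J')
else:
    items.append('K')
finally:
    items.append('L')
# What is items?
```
['I', 'K', 'L']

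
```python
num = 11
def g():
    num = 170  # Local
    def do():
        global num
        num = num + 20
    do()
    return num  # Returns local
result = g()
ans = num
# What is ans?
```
31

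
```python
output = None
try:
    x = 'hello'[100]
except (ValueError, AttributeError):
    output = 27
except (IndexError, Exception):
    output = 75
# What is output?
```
75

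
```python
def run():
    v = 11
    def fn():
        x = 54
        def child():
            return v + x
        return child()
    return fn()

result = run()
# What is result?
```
65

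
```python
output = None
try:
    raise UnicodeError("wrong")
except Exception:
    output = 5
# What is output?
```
5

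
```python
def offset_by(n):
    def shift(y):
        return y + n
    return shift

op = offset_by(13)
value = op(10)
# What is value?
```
23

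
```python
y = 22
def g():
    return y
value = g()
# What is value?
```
22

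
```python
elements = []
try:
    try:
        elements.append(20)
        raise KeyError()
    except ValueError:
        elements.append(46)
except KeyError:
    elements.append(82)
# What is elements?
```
[20, 82]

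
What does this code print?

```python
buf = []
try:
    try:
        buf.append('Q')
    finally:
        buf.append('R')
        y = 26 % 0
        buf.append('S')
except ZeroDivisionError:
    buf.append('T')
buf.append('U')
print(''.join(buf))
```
QRTU

Exception in inner finally caught by outer except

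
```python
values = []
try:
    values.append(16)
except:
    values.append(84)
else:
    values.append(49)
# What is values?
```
[16, 49]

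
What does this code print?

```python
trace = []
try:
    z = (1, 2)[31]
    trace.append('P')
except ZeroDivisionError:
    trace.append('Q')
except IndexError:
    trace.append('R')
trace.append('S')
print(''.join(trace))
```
RS

IndexError is caught by its specific handler, not ZeroDivisionError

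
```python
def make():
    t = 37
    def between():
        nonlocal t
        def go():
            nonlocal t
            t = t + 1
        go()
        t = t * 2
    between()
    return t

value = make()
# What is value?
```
76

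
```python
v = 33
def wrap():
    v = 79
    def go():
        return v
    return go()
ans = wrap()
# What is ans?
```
79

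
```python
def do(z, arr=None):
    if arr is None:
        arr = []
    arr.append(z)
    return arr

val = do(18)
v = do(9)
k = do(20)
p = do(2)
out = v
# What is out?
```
[9]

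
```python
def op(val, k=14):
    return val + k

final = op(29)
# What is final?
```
43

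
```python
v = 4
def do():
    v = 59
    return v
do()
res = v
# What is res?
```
4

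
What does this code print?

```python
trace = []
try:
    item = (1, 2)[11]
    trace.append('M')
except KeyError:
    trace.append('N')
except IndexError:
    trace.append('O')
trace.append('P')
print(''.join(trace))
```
OP

IndexError is caught by its specific handler, not KeyError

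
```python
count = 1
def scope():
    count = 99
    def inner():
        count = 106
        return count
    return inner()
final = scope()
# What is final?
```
106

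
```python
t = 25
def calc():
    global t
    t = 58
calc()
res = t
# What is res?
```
58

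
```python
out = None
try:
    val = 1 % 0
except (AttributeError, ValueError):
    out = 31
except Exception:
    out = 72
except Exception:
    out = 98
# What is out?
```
72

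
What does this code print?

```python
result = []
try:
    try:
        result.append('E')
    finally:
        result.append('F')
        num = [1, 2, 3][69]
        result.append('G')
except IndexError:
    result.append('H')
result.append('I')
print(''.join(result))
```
EFHI

Exception in inner finally caught by outer except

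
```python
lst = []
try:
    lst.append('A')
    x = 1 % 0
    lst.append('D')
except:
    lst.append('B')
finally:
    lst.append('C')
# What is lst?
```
['A', 'B', 'C']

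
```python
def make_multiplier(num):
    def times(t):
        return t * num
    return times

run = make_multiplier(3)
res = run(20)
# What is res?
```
60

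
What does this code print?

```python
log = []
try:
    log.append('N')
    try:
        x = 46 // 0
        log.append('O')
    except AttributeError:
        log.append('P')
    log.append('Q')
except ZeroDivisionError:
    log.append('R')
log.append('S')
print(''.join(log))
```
NRS

Inner handler doesn't match, propagates to outer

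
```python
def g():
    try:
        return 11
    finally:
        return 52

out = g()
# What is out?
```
52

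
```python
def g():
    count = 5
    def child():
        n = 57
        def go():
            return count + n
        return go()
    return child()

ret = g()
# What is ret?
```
62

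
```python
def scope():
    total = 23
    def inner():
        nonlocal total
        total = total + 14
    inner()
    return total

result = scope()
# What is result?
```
37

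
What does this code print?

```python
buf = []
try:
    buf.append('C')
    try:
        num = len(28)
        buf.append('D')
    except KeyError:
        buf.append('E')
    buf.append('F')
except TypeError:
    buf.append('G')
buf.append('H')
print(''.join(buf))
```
CGH

Inner handler doesn't match, propagates to outer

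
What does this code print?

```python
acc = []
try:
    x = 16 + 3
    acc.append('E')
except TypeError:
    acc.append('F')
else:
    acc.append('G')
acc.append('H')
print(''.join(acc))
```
EGH

else block runs when no exception occurs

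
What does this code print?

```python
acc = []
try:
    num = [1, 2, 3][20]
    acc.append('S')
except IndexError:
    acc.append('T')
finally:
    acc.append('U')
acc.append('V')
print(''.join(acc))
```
TUV

finally always runs, even after exception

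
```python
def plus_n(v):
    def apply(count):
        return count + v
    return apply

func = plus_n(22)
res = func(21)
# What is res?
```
43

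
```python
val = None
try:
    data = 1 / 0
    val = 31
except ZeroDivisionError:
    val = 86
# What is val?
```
86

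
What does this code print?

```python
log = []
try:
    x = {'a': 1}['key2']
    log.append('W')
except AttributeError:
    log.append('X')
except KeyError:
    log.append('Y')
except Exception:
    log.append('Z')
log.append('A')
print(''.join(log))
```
YA

KeyError matches before generic Exception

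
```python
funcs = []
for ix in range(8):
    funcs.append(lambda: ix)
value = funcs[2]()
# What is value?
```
7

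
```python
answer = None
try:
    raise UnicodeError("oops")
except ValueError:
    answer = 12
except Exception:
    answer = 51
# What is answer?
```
12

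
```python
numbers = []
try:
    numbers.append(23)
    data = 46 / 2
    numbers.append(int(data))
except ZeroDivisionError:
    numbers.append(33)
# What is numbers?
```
[23, 23]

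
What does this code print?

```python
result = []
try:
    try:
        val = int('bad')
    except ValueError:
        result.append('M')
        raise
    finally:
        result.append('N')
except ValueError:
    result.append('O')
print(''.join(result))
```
MNO

finally runs before re-raised exception propagates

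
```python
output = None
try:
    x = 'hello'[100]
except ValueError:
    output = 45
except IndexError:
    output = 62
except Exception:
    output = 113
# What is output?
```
62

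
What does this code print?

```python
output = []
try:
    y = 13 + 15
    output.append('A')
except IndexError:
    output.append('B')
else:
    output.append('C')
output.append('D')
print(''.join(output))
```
ACD

else block runs when no exception occurs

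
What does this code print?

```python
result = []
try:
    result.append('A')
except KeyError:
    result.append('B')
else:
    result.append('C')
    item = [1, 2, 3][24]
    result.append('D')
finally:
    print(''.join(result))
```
AC

Try succeeds, else appends 'C', IndexError in else is uncaught, finally prints before exception propagates ('D' never appended)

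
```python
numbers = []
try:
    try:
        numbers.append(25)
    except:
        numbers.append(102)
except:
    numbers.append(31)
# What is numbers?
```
[25]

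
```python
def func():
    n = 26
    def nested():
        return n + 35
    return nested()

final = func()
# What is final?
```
61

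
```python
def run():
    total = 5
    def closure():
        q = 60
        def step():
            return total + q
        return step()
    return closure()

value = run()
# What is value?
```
65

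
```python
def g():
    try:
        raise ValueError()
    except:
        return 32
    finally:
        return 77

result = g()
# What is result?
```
77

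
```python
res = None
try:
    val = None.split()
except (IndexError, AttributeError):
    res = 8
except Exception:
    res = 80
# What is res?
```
8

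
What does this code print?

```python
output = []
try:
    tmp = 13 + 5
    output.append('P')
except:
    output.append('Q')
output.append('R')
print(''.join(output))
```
PR

No exception, try block completes normally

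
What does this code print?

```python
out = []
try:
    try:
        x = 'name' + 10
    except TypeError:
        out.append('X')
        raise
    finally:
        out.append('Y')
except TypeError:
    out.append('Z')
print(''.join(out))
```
XYZ

finally runs before re-raised exception propagates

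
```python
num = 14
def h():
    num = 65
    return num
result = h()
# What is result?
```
65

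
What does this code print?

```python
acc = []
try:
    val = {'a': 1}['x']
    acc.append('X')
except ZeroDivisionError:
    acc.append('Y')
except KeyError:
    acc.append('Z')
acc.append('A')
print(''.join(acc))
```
ZA

KeyError is caught by its specific handler, not ZeroDivisionError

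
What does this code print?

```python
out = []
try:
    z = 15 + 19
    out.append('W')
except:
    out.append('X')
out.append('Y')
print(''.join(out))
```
WY

No exception, try block completes normally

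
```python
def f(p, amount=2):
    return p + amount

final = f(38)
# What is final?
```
40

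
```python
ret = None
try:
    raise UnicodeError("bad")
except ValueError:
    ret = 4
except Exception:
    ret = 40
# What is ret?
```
4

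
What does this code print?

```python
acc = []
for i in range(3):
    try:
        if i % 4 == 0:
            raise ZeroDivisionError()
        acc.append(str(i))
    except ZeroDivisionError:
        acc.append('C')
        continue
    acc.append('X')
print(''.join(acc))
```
C1X2X

continue in except skips rest of loop body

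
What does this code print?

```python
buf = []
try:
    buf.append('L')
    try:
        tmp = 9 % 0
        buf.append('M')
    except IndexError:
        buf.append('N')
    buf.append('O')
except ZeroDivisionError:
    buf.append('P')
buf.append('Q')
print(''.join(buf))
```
LPQ

Inner handler doesn't match, propagates to outer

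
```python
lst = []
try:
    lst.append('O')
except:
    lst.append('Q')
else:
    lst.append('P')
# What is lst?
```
['O', 'P']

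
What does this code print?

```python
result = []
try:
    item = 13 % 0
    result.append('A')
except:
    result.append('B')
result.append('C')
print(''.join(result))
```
BC

Exception raised in try, caught by bare except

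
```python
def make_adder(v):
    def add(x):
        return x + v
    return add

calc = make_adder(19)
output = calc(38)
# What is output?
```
57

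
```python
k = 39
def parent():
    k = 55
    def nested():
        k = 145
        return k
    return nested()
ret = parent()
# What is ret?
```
145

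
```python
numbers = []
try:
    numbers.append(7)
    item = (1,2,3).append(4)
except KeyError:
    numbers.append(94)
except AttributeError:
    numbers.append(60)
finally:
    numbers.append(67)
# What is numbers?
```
[7, 60, 67]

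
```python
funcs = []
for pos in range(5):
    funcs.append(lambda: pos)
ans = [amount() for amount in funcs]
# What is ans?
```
[4, 4, 4, 4, 4]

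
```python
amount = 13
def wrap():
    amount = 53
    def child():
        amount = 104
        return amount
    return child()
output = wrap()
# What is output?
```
104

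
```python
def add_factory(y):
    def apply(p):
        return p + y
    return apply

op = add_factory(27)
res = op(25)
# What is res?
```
52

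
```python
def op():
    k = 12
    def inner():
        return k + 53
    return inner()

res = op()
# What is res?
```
65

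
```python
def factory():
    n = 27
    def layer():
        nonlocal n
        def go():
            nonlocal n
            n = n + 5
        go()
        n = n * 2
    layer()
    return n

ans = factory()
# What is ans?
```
64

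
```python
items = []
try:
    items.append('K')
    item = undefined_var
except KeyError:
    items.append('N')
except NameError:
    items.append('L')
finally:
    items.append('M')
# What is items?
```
['K', 'L', 'M']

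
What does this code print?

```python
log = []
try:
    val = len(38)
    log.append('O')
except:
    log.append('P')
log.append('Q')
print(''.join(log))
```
PQ

Exception raised in try, caught by bare except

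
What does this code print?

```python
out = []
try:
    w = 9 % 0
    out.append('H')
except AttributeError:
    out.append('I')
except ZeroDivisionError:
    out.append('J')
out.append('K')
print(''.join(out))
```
JK

ZeroDivisionError is caught by its specific handler, not AttributeError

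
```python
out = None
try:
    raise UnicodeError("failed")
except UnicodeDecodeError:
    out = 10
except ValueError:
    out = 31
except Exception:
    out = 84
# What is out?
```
31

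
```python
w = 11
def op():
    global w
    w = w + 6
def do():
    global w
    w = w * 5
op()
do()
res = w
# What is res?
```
85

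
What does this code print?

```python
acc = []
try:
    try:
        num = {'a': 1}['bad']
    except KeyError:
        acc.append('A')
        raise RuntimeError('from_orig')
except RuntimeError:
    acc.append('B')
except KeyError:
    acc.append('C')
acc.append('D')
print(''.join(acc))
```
ABD

RuntimeError raised and caught, original KeyError not re-raised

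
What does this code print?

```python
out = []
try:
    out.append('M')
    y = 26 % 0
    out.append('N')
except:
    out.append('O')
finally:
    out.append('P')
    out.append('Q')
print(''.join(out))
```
MOPQ

Code before exception runs, then except, then all of finally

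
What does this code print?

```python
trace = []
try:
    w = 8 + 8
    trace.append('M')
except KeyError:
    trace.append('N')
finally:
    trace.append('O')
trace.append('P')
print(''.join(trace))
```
MOP

finally runs after normal execution too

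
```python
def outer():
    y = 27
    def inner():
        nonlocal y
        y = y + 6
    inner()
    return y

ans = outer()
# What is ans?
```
33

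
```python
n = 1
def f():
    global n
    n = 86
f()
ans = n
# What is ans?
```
86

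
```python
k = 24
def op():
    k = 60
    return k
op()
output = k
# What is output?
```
24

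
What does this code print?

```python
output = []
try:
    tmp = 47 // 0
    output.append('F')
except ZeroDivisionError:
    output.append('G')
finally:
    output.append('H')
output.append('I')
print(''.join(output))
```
GHI

finally always runs, even after exception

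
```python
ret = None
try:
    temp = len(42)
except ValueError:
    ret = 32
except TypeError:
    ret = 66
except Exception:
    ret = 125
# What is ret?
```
66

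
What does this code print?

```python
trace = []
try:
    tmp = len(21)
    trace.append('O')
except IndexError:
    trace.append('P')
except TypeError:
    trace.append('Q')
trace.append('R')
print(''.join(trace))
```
QR

TypeError is caught by its specific handler, not IndexError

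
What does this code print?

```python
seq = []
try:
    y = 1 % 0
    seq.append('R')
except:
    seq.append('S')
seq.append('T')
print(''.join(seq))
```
ST

Exception raised in try, caught by bare except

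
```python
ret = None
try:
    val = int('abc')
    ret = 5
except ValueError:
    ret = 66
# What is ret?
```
66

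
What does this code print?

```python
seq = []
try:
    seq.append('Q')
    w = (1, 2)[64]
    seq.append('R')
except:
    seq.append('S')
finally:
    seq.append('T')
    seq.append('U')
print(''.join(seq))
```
QSTU

Code before exception runs, then except, then all of finally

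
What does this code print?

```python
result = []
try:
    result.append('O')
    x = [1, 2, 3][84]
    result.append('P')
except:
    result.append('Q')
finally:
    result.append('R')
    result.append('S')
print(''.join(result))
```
OQRS

Code before exception runs, then except, then all of finally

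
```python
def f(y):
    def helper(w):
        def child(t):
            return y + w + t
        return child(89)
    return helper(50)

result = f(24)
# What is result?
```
163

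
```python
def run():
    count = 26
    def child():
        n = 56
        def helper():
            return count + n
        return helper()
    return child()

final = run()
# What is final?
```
82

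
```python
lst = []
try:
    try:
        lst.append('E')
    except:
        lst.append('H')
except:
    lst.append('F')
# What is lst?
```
['E']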